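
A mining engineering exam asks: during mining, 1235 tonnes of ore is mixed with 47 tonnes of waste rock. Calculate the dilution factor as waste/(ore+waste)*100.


Total material = ore + waste
= 1235 + 47 = 1282 tonnes
Dilution = waste / total * 100
= 47 / 1282 * 100
= 0.03666146646 * 100
= 3.6661%

3.6661%


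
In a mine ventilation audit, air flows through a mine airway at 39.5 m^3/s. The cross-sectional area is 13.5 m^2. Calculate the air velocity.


2.9259 m/s

Velocity = flow rate / cross-sectional area
= 39.5 / 13.5
= 2.9259 m/s


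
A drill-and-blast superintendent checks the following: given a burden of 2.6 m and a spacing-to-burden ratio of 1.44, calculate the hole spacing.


Spacing = burden * ratio
= 2.6 * 1.44
= 3.744 m

3.744 m


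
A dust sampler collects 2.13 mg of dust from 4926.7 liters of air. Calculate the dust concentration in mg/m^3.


0.4323 mg/m^3

Convert liters to m^3: 1 m^3 = 1000 L
Concentration = mass / volume * 1000
= 2.13 / 4926.7 * 1000
= 0.0004323380762 * 1000
= 0.4323 mg/m^3


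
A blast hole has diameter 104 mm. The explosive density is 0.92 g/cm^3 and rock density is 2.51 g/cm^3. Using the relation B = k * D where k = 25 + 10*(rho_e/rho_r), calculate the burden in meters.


First, compute k:
rho_e / rho_r = 0.92 / 2.51 = 0.3665338645
k = 25 + 10 * 0.3665338645 = 28.66533865
Then, compute burden:
B = k * D / 1000 = 28.66533865 * 104 / 1000
= 2981.195219 / 1000
= 2.9812 m

2.9812 m


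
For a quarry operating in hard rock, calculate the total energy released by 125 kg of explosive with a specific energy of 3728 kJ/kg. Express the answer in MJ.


466.0 MJ

Energy = mass * specific_energy / 1000
= 125 * 3728 / 1000
= 466000 / 1000
= 466.0 MJ


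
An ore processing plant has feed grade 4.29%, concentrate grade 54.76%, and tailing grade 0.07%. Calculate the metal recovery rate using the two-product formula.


Using the two-product formula:
R = 100 * c * (f - t) / (f * (c - t))
Numerator = 100 * 54.76 * (4.29 - 0.07)
= 100 * 54.76 * 4.22
= 23108.72
Denominator = 4.29 * (54.76 - 0.07)
= 4.29 * 54.69
= 234.6201
R = 23108.72 / 234.6201
= 98.4942%

98.4942%


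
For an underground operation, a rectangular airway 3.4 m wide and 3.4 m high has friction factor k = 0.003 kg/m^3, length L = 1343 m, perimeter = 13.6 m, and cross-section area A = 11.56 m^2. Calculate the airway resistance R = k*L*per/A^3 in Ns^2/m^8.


Compute the numerator:
k * L * per = 0.003 * 1343 * 13.6
= 54.7944
Compute the denominator:
A^3 = 11.56^3 = 1544.804416
Resistance:
R = 54.7944 / 1544.804416
= 0.0355 Ns^2/m^8

0.0355 Ns^2/m^8


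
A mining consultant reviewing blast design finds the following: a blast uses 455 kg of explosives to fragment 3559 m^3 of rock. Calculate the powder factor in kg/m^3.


0.1278 kg/m^3

Powder factor = explosive mass / rock volume
= 455 / 3559
= 0.1278 kg/m^3


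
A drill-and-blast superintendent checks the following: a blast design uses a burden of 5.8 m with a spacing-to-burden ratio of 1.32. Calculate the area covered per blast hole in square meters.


First, find the spacing:
Spacing = burden * ratio = 5.8 * 1.32
= 7.656 m
Then, calculate the area:
Area = burden * spacing = 5.8 * 7.656
= 44.4048 m^2

44.4048 m^2


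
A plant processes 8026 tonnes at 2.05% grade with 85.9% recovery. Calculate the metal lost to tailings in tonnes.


Total metal in feed:
= 8026 * 2.05 / 100 = 164.533 tonnes
Metal recovered:
= 164.533 * 85.9 / 100 = 141.333847 tonnes
Metal lost to tailings:
= 164.533 - 141.333847
= 23.1992 tonnes

23.1992 tonnes


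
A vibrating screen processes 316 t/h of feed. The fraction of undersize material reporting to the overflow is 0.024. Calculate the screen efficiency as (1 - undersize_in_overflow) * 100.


Screen efficiency = (1 - fraction of undersize in overflow) * 100
= (1 - 0.024) * 100
= 0.976 * 100
= 97.6%

97.6%


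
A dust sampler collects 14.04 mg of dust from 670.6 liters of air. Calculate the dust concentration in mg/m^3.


Convert liters to m^3: 1 m^3 = 1000 L
Concentration = mass / volume * 1000
= 14.04 / 670.6 * 1000
= 0.0209364748 * 1000
= 20.9365 mg/m^3

20.9365 mg/m^3


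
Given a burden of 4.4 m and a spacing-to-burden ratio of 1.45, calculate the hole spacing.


6.38 m

Spacing = burden * ratio
= 4.4 * 1.45
= 6.38 m


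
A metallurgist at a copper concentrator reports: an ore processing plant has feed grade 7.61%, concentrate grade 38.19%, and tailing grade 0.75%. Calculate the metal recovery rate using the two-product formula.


Using the two-product formula:
R = 100 * c * (f - t) / (f * (c - t))
Numerator = 100 * 38.19 * (7.61 - 0.75)
= 100 * 38.19 * 6.86
= 26198.34
Denominator = 7.61 * (38.19 - 0.75)
= 7.61 * 37.44
= 284.9184
R = 26198.34 / 284.9184
= 91.9503%

91.9503%


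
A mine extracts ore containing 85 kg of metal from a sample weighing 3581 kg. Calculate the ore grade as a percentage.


Ore grade = (metal mass / ore mass) * 100
= (85 / 3581) * 100
= 0.02373638648 * 100
= 2.3736%

2.3736%


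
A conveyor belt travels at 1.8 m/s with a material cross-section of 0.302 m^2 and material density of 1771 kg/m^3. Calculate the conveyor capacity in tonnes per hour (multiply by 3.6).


Volumetric flow = speed * area
= 1.8 * 0.302 = 0.5436 m^3/s
Mass flow = volumetric * density
= 0.5436 * 1771 = 962.7156 kg/s
Convert to t/h: multiply by 3.6
Capacity = 962.7156 * 3.6
= 3465.7762 t/h

3465.7762 t/h


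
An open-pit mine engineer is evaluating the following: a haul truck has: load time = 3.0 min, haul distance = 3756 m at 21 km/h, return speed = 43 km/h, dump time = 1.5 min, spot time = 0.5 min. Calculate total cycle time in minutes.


20.9724 min

Convert haul speed to m/min: 21 * 1000/60 = 350 m/min
Haul time = 3756 / 350 = 10.73142857 min
Convert return speed to m/min: 43 * 1000/60 = 716.6666667 m/min
Return time = 3756 / 716.6666667 = 5.240930233 min
Total cycle time:
= 3.0 + 10.73142857 + 1.5 + 5.240930233 + 0.5
= 20.9724 min


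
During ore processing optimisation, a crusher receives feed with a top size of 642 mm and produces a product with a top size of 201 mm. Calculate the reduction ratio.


3.194

Reduction ratio = feed size / product size
= 642 / 201
= 3.194


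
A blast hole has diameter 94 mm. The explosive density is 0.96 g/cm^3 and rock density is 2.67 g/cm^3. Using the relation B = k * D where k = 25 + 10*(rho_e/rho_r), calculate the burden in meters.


2.688 m

First, compute k:
rho_e / rho_r = 0.96 / 2.67 = 0.3595505618
k = 25 + 10 * 0.3595505618 = 28.59550562
Then, compute burden:
B = k * D / 1000 = 28.59550562 * 94 / 1000
= 2687.977528 / 1000
= 2.688 m


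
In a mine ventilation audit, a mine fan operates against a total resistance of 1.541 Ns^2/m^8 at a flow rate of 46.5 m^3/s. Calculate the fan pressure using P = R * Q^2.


Compute Q^2:
Q^2 = 46.5^2 = 2162.25
Compute pressure:
P = R * Q^2 = 1.541 * 2162.25
= 3332.0273 Pa

3332.0273 Pa


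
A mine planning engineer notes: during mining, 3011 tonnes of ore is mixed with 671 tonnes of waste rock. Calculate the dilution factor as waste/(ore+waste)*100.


Total material = ore + waste
= 3011 + 671 = 3682 tonnes
Dilution = waste / total * 100
= 671 / 3682 * 100
= 0.1822379142 * 100
= 18.2238%

18.2238%


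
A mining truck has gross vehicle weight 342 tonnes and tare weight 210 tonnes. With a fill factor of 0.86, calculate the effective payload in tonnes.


113.52 tonnes

Maximum payload = gross - tare
= 342 - 210 = 132 tonnes
Effective payload = max payload * fill factor
= 132 * 0.86
= 113.52 tonnes


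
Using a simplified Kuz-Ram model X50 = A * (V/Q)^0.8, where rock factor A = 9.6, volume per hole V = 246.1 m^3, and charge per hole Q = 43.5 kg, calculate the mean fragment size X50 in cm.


38.4034 cm

Compute V/Q:
V/Q = 246.1 / 43.5 = 5.657471264
Raise to the power 0.8:
(V/Q)^0.8 = 5.657471264^0.8 = 4.000349033
Multiply by A:
X50 = 9.6 * 4.000349033
= 38.4034 cm


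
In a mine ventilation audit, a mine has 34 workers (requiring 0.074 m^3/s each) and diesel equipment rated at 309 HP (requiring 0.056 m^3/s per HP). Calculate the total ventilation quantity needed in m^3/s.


Airflow for workers:
Q_people = 34 * 0.074 = 2.516 m^3/s
Airflow for diesel equipment:
Q_diesel = 309 * 0.056 = 17.304 m^3/s
Total ventilation:
Q_total = 2.516 + 17.304
= 19.82 m^3/s

19.82 m^3/s


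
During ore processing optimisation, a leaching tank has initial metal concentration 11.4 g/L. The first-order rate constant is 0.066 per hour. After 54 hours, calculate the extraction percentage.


Compute the exponent:
-k * t = -0.066 * 54 = -3.564
Remaining concentration:
C = 11.4 * exp(-3.564)
= 11.4 * 0.02832529662
= 0.3229083815 g/L
Extracted = 11.4 - 0.3229083815 = 11.07709162 g/L
Extraction % = 11.07709162 / 11.4 * 100
= 97.1675%

97.1675%


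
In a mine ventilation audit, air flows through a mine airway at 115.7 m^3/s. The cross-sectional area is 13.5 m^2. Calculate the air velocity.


8.5704 m/s

Velocity = flow rate / cross-sectional area
= 115.7 / 13.5
= 8.5704 m/s


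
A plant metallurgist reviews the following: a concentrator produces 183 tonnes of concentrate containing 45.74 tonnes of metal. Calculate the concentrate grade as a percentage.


24.9945%

Grade = (metal in concentrate / concentrate mass) * 100
= (45.74 / 183) * 100
= 0.2499453552 * 100
= 24.9945%


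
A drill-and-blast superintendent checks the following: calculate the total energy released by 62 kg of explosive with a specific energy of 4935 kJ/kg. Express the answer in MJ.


Energy = mass * specific_energy / 1000
= 62 * 4935 / 1000
= 305970 / 1000
= 305.97 MJ

305.97 MJ


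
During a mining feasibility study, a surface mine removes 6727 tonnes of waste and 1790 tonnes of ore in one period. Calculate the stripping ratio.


3.7581

Stripping ratio = waste tonnage / ore tonnage
= 6727 / 1790
= 3.7581


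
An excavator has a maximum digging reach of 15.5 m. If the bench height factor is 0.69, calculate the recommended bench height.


Bench height = reach * factor
= 15.5 * 0.69
= 10.695 m

10.695 m


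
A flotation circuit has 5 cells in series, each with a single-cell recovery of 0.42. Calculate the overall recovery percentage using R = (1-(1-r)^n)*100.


Complement of single-cell recovery:
1 - r = 1 - 0.42 = 0.58
Raise to power n:
(1 - r)^5 = 0.58^5 = 0.0656356768
Overall recovery:
R = (1 - 0.0656356768) * 100
= 93.4364%

93.4364%


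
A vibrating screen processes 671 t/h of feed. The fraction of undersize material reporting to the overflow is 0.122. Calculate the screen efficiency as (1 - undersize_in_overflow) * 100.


87.8%

Screen efficiency = (1 - fraction of undersize in overflow) * 100
= (1 - 0.122) * 100
= 0.878 * 100
= 87.8%


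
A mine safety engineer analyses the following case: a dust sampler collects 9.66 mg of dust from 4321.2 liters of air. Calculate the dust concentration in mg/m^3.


Convert liters to m^3: 1 m^3 = 1000 L
Concentration = mass / volume * 1000
= 9.66 / 4321.2 * 1000
= 0.002235490142 * 1000
= 2.2355 mg/m^3

2.2355 mg/m^3


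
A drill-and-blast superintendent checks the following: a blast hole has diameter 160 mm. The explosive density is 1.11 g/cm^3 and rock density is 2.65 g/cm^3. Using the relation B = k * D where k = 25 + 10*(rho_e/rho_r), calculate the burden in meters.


First, compute k:
rho_e / rho_r = 1.11 / 2.65 = 0.4188679245
k = 25 + 10 * 0.4188679245 = 29.18867925
Then, compute burden:
B = k * D / 1000 = 29.18867925 * 160 / 1000
= 4670.188679 / 1000
= 4.6702 m

4.6702 m


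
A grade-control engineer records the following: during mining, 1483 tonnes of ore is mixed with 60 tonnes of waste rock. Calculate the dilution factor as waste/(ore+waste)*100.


3.8885%

Total material = ore + waste
= 1483 + 60 = 1543 tonnes
Dilution = waste / total * 100
= 60 / 1543 * 100
= 0.0388852884 * 100
= 3.8885%


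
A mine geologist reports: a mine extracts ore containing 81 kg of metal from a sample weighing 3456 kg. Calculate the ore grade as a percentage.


2.3438%

Ore grade = (metal mass / ore mass) * 100
= (81 / 3456) * 100
= 0.0234375 * 100
= 2.3438%


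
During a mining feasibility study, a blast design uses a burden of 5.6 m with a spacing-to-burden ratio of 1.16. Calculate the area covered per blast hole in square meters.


First, find the spacing:
Spacing = burden * ratio = 5.6 * 1.16
= 6.496 m
Then, calculate the area:
Area = burden * spacing = 5.6 * 6.496
= 36.3776 m^2

36.3776 m^2


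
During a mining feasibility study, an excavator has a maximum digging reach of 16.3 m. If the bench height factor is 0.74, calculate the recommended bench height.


12.062 m

Bench height = reach * factor
= 16.3 * 0.74
= 12.062 m


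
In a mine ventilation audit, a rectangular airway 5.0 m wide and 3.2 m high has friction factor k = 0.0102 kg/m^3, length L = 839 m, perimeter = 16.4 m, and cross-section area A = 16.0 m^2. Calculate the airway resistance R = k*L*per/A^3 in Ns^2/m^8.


Compute the numerator:
k * L * per = 0.0102 * 839 * 16.4
= 140.34792
Compute the denominator:
A^3 = 16.0^3 = 4096
Resistance:
R = 140.34792 / 4096
= 0.0343 Ns^2/m^8

0.0343 Ns^2/m^8


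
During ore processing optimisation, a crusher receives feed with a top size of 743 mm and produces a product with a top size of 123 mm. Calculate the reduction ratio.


6.0407

Reduction ratio = feed size / product size
= 743 / 123
= 6.0407


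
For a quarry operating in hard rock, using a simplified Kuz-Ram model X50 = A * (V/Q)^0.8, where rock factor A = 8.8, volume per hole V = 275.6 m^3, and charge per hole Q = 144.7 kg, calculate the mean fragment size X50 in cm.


Compute V/Q:
V/Q = 275.6 / 144.7 = 1.90463027
Raise to the power 0.8:
(V/Q)^0.8 = 1.90463027^0.8 = 1.674358864
Multiply by A:
X50 = 8.8 * 1.674358864
= 14.7344 cm

14.7344 cm


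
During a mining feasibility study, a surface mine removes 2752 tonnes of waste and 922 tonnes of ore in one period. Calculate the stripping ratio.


Stripping ratio = waste tonnage / ore tonnage
= 2752 / 922
= 2.9848

2.9848


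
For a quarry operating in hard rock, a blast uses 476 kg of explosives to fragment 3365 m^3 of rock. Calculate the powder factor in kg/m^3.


0.1415 kg/m^3

Powder factor = explosive mass / rock volume
= 476 / 3365
= 0.1415 kg/m^3


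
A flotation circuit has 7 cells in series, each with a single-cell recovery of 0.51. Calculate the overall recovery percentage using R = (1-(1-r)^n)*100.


Complement of single-cell recovery:
1 - r = 1 - 0.51 = 0.49
Raise to power n:
(1 - r)^7 = 0.49^7 = 0.006782230728
Overall recovery:
R = (1 - 0.006782230728) * 100
= 99.3218%

99.3218%


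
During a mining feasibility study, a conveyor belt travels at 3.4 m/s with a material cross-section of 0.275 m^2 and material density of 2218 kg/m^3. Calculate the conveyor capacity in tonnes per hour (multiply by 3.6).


7465.788 t/h

Volumetric flow = speed * area
= 3.4 * 0.275 = 0.935 m^3/s
Mass flow = volumetric * density
= 0.935 * 2218 = 2073.83 kg/s
Convert to t/h: multiply by 3.6
Capacity = 2073.83 * 3.6
= 7465.788 t/h


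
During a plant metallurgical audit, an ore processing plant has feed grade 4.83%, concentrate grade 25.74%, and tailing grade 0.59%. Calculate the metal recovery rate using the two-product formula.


Using the two-product formula:
R = 100 * c * (f - t) / (f * (c - t))
Numerator = 100 * 25.74 * (4.83 - 0.59)
= 100 * 25.74 * 4.24
= 10913.76
Denominator = 4.83 * (25.74 - 0.59)
= 4.83 * 25.15
= 121.4745
R = 10913.76 / 121.4745
= 89.844%

89.844%


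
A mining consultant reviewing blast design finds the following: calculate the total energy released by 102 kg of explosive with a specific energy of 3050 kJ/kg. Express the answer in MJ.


Energy = mass * specific_energy / 1000
= 102 * 3050 / 1000
= 311100 / 1000
= 311.1 MJ

311.1 MJ


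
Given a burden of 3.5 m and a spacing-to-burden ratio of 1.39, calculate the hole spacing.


Spacing = burden * ratio
= 3.5 * 1.39
= 4.865 m

4.865 m


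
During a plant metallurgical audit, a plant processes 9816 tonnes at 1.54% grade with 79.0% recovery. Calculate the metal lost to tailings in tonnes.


31.7449 tonnes

Total metal in feed:
= 9816 * 1.54 / 100 = 151.1664 tonnes
Metal recovered:
= 151.1664 * 79.0 / 100 = 119.421456 tonnes
Metal lost to tailings:
= 151.1664 - 119.421456
= 31.7449 tonnes


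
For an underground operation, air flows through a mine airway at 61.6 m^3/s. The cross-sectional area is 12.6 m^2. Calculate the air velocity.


Velocity = flow rate / cross-sectional area
= 61.6 / 12.6
= 4.8889 m/s

4.8889 m/s


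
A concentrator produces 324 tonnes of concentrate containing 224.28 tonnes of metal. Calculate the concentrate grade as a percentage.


69.2222%

Grade = (metal in concentrate / concentrate mass) * 100
= (224.28 / 324) * 100
= 0.6922222222 * 100
= 69.2222%


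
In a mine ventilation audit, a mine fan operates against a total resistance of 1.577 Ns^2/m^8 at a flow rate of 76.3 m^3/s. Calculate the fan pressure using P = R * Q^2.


9180.8051 Pa

Compute Q^2:
Q^2 = 76.3^2 = 5821.69
Compute pressure:
P = R * Q^2 = 1.577 * 5821.69
= 9180.8051 Pa


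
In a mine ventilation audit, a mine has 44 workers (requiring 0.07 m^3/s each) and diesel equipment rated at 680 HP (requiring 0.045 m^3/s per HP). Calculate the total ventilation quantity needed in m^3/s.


Airflow for workers:
Q_people = 44 * 0.07 = 3.08 m^3/s
Airflow for diesel equipment:
Q_diesel = 680 * 0.045 = 30.6 m^3/s
Total ventilation:
Q_total = 3.08 + 30.6
= 33.68 m^3/s

33.68 m^3/s


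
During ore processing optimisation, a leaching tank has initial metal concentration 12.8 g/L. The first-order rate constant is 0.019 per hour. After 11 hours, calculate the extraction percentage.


18.8605%

Compute the exponent:
-k * t = -0.019 * 11 = -0.209
Remaining concentration:
C = 12.8 * exp(-0.209)
= 12.8 * 0.8113952356
= 10.38585902 g/L
Extracted = 12.8 - 10.38585902 = 2.414140984 g/L
Extraction % = 2.414140984 / 12.8 * 100
= 18.8605%


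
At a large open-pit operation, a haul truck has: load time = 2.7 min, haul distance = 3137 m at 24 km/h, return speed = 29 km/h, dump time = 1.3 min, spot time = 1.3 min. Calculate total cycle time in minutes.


19.6328 min

Convert haul speed to m/min: 24 * 1000/60 = 400 m/min
Haul time = 3137 / 400 = 7.8425 min
Convert return speed to m/min: 29 * 1000/60 = 483.3333333 m/min
Return time = 3137 / 483.3333333 = 6.490344828 min
Total cycle time:
= 2.7 + 7.8425 + 1.3 + 6.490344828 + 1.3
= 19.6328 min


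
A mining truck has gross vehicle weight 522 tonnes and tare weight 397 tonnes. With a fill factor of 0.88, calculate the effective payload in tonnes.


110.0 tonnes

Maximum payload = gross - tare
= 522 - 397 = 125 tonnes
Effective payload = max payload * fill factor
= 125 * 0.88
= 110.0 tonnes


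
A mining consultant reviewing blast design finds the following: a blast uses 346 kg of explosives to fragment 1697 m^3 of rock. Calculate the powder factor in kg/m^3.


0.2039 kg/m^3

Powder factor = explosive mass / rock volume
= 346 / 1697
= 0.2039 kg/m^3


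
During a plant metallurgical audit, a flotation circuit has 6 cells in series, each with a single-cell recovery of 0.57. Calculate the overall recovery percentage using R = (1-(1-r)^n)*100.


Complement of single-cell recovery:
1 - r = 1 - 0.57 = 0.43
Raise to power n:
(1 - r)^6 = 0.43^6 = 0.006321363049
Overall recovery:
R = (1 - 0.006321363049) * 100
= 99.3679%

99.3679%


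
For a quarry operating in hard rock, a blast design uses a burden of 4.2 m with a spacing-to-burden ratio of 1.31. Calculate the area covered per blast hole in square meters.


First, find the spacing:
Spacing = burden * ratio = 4.2 * 1.31
= 5.502 m
Then, calculate the area:
Area = burden * spacing = 4.2 * 5.502
= 23.1084 m^2

23.1084 m^2


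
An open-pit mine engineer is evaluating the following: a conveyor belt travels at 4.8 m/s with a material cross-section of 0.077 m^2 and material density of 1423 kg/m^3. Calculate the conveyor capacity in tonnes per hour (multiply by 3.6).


1893.3869 t/h

Volumetric flow = speed * area
= 4.8 * 0.077 = 0.3696 m^3/s
Mass flow = volumetric * density
= 0.3696 * 1423 = 525.9408 kg/s
Convert to t/h: multiply by 3.6
Capacity = 525.9408 * 3.6
= 1893.3869 t/h


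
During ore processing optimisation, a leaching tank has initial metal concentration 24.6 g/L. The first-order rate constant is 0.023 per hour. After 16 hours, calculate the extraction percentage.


Compute the exponent:
-k * t = -0.023 * 16 = -0.368
Remaining concentration:
C = 24.6 * exp(-0.368)
= 24.6 * 0.6921171817
= 17.02608267 g/L
Extracted = 24.6 - 17.02608267 = 7.57391733 g/L
Extraction % = 7.57391733 / 24.6 * 100
= 30.7883%

30.7883%


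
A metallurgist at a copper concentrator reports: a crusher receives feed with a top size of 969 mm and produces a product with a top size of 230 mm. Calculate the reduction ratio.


Reduction ratio = feed size / product size
= 969 / 230
= 4.213

4.213


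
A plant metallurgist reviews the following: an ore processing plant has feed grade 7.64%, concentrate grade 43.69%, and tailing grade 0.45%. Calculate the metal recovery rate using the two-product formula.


95.0894%

Using the two-product formula:
R = 100 * c * (f - t) / (f * (c - t))
Numerator = 100 * 43.69 * (7.64 - 0.45)
= 100 * 43.69 * 7.19
= 31413.11
Denominator = 7.64 * (43.69 - 0.45)
= 7.64 * 43.24
= 330.3536
R = 31413.11 / 330.3536
= 95.0894%


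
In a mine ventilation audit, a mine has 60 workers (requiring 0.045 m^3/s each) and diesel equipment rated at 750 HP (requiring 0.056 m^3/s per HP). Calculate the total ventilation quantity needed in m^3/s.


Airflow for workers:
Q_people = 60 * 0.045 = 2.7 m^3/s
Airflow for diesel equipment:
Q_diesel = 750 * 0.056 = 42.0 m^3/s
Total ventilation:
Q_total = 2.7 + 42.0
= 44.7 m^3/s

44.7 m^3/s


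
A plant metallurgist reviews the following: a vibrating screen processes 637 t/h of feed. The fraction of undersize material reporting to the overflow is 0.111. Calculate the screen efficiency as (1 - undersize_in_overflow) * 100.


88.9%

Screen efficiency = (1 - fraction of undersize in overflow) * 100
= (1 - 0.111) * 100
= 0.889 * 100
= 88.9%


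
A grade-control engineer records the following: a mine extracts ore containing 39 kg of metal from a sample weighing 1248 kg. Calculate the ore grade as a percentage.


Ore grade = (metal mass / ore mass) * 100
= (39 / 1248) * 100
= 0.03125 * 100
= 3.125%

3.125%


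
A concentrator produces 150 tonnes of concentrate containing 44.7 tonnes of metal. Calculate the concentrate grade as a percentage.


Grade = (metal in concentrate / concentrate mass) * 100
= (44.7 / 150) * 100
= 0.298 * 100
= 29.8%

29.8%


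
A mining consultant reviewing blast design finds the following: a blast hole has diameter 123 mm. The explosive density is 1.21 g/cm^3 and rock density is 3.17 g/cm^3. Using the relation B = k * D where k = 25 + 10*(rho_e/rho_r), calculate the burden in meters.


3.5445 m

First, compute k:
rho_e / rho_r = 1.21 / 3.17 = 0.38170347
k = 25 + 10 * 0.38170347 = 28.8170347
Then, compute burden:
B = k * D / 1000 = 28.8170347 * 123 / 1000
= 3544.495268 / 1000
= 3.5445 m


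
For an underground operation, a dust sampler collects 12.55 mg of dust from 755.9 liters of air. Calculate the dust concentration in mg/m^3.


16.6027 mg/m^3

Convert liters to m^3: 1 m^3 = 1000 L
Concentration = mass / volume * 1000
= 12.55 / 755.9 * 1000
= 0.01660272523 * 1000
= 16.6027 mg/m^3


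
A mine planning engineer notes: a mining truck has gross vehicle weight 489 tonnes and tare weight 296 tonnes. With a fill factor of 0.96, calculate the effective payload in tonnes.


185.28 tonnes

Maximum payload = gross - tare
= 489 - 296 = 193 tonnes
Effective payload = max payload * fill factor
= 193 * 0.96
= 185.28 tonnes


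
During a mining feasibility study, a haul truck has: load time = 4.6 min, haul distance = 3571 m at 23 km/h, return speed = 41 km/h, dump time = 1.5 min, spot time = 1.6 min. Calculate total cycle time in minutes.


22.2415 min

Convert haul speed to m/min: 23 * 1000/60 = 383.3333333 m/min
Haul time = 3571 / 383.3333333 = 9.315652174 min
Convert return speed to m/min: 41 * 1000/60 = 683.3333333 m/min
Return time = 3571 / 683.3333333 = 5.225853659 min
Total cycle time:
= 4.6 + 9.315652174 + 1.5 + 5.225853659 + 1.6
= 22.2415 min


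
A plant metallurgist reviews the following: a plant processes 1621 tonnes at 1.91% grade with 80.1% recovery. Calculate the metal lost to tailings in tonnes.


Total metal in feed:
= 1621 * 1.91 / 100 = 30.9611 tonnes
Metal recovered:
= 30.9611 * 80.1 / 100 = 24.7998411 tonnes
Metal lost to tailings:
= 30.9611 - 24.7998411
= 6.1613 tonnes

6.1613 tonnes


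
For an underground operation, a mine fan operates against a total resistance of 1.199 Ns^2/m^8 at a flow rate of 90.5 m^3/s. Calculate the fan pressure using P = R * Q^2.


9820.1098 Pa

Compute Q^2:
Q^2 = 90.5^2 = 8190.25
Compute pressure:
P = R * Q^2 = 1.199 * 8190.25
= 9820.1098 Pa


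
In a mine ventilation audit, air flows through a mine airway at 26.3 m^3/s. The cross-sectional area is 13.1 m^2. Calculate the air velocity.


Velocity = flow rate / cross-sectional area
= 26.3 / 13.1
= 2.0076 m/s

2.0076 m/s


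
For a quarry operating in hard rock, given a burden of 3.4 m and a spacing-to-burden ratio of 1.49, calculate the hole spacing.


Spacing = burden * ratio
= 3.4 * 1.49
= 5.066 m

5.066 m


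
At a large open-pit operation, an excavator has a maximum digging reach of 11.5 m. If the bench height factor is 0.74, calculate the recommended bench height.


Bench height = reach * factor
= 11.5 * 0.74
= 8.51 m

8.51 m


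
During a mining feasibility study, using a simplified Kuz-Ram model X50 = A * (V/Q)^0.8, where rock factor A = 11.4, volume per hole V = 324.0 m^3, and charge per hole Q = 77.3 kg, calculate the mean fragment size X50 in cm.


Compute V/Q:
V/Q = 324.0 / 77.3 = 4.191461837
Raise to the power 0.8:
(V/Q)^0.8 = 4.191461837^0.8 = 3.146968625
Multiply by A:
X50 = 11.4 * 3.146968625
= 35.8754 cm

35.8754 cm


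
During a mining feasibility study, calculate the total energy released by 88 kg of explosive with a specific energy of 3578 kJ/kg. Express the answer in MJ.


314.864 MJ

Energy = mass * specific_energy / 1000
= 88 * 3578 / 1000
= 314864 / 1000
= 314.864 MJ


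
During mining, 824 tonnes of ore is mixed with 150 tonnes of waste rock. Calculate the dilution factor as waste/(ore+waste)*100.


Total material = ore + waste
= 824 + 150 = 974 tonnes
Dilution = waste / total * 100
= 150 / 974 * 100
= 0.1540041068 * 100
= 15.4004%

15.4004%


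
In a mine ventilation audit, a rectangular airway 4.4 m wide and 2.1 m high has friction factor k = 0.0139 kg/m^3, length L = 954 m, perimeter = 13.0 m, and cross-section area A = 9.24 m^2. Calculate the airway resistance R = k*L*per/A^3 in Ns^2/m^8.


0.2185 Ns^2/m^8

Compute the numerator:
k * L * per = 0.0139 * 954 * 13.0
= 172.3878
Compute the denominator:
A^3 = 9.24^3 = 788.889024
Resistance:
R = 172.3878 / 788.889024
= 0.2185 Ns^2/m^8


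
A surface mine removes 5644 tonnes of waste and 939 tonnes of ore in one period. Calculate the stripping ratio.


6.0106

Stripping ratio = waste tonnage / ore tonnage
= 5644 / 939
= 6.0106


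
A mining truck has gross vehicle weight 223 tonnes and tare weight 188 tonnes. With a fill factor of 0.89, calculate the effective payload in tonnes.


Maximum payload = gross - tare
= 223 - 188 = 35 tonnes
Effective payload = max payload * fill factor
= 35 * 0.89
= 31.15 tonnes

31.15 tonnes


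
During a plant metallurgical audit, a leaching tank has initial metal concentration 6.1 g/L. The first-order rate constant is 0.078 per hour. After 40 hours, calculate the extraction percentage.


95.5843%

Compute the exponent:
-k * t = -0.078 * 40 = -3.12
Remaining concentration:
C = 6.1 * exp(-3.12)
= 6.1 * 0.04415716842
= 0.2693587274 g/L
Extracted = 6.1 - 0.2693587274 = 5.830641273 g/L
Extraction % = 5.830641273 / 6.1 * 100
= 95.5843%


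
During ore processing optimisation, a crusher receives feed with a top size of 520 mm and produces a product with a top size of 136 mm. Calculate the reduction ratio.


3.8235

Reduction ratio = feed size / product size
= 520 / 136
= 3.8235


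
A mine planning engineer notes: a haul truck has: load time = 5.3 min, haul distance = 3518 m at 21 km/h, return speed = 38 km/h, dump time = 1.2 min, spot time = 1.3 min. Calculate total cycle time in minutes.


Convert haul speed to m/min: 21 * 1000/60 = 350 m/min
Haul time = 3518 / 350 = 10.05142857 min
Convert return speed to m/min: 38 * 1000/60 = 633.3333333 m/min
Return time = 3518 / 633.3333333 = 5.554736842 min
Total cycle time:
= 5.3 + 10.05142857 + 1.2 + 5.554736842 + 1.3
= 23.4062 min

23.4062 min


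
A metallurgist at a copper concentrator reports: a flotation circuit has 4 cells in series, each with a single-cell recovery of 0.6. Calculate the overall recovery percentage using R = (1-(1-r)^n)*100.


97.44%

Complement of single-cell recovery:
1 - r = 1 - 0.6 = 0.4
Raise to power n:
(1 - r)^4 = 0.4^4 = 0.0256
Overall recovery:
R = (1 - 0.0256) * 100
= 97.44%


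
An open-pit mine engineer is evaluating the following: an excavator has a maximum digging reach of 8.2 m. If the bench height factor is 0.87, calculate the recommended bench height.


7.134 m

Bench height = reach * factor
= 8.2 * 0.87
= 7.134 m


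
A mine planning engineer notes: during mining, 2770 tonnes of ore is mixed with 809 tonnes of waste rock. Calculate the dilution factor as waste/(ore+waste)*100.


Total material = ore + waste
= 2770 + 809 = 3579 tonnes
Dilution = waste / total * 100
= 809 / 3579 * 100
= 0.2260407935 * 100
= 22.6041%

22.6041%


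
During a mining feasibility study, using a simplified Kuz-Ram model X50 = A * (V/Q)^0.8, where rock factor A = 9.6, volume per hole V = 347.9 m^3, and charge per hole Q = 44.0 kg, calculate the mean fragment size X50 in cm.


50.1964 cm

Compute V/Q:
V/Q = 347.9 / 44.0 = 7.906818182
Raise to the power 0.8:
(V/Q)^0.8 = 7.906818182^0.8 = 5.228792431
Multiply by A:
X50 = 9.6 * 5.228792431
= 50.1964 cm


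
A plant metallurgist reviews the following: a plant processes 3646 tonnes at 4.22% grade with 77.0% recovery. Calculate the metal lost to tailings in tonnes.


35.3881 tonnes

Total metal in feed:
= 3646 * 4.22 / 100 = 153.8612 tonnes
Metal recovered:
= 153.8612 * 77.0 / 100 = 118.473124 tonnes
Metal lost to tailings:
= 153.8612 - 118.473124
= 35.3881 tonnes


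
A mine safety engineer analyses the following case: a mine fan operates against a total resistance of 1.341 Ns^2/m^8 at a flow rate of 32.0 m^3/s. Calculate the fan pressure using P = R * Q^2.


1373.184 Pa

Compute Q^2:
Q^2 = 32.0^2 = 1024.0
Compute pressure:
P = R * Q^2 = 1.341 * 1024.0
= 1373.184 Pa


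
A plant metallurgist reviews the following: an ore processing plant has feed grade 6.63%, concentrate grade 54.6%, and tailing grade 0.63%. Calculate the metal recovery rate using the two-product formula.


Using the two-product formula:
R = 100 * c * (f - t) / (f * (c - t))
Numerator = 100 * 54.6 * (6.63 - 0.63)
= 100 * 54.6 * 6.0
= 32760.0
Denominator = 6.63 * (54.6 - 0.63)
= 6.63 * 53.97
= 357.8211
R = 32760.0 / 357.8211
= 91.5541%

91.5541%


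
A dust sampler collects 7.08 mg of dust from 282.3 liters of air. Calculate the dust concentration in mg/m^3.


25.0797 mg/m^3

Convert liters to m^3: 1 m^3 = 1000 L
Concentration = mass / volume * 1000
= 7.08 / 282.3 * 1000
= 0.02507970244 * 1000
= 25.0797 mg/m^3


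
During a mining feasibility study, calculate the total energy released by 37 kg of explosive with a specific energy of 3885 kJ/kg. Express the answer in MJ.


143.745 MJ

Energy = mass * specific_energy / 1000
= 37 * 3885 / 1000
= 143745 / 1000
= 143.745 MJ


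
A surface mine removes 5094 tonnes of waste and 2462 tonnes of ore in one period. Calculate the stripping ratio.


2.069

Stripping ratio = waste tonnage / ore tonnage
= 5094 / 2462
= 2.069


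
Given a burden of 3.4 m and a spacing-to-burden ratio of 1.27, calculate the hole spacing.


4.318 m

Spacing = burden * ratio
= 3.4 * 1.27
= 4.318 m


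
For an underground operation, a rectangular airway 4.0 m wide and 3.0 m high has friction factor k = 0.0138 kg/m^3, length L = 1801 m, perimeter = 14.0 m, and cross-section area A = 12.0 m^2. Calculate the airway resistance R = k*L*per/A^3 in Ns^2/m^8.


Compute the numerator:
k * L * per = 0.0138 * 1801 * 14.0
= 347.9532
Compute the denominator:
A^3 = 12.0^3 = 1728
Resistance:
R = 347.9532 / 1728
= 0.2014 Ns^2/m^8

0.2014 Ns^2/m^8


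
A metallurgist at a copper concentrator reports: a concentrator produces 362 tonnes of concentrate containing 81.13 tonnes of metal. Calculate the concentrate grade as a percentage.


Grade = (metal in concentrate / concentrate mass) * 100
= (81.13 / 362) * 100
= 0.2241160221 * 100
= 22.4116%

22.4116%


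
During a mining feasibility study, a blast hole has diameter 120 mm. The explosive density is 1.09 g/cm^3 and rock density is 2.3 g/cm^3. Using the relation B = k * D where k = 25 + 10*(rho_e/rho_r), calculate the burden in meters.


First, compute k:
rho_e / rho_r = 1.09 / 2.3 = 0.4739130435
k = 25 + 10 * 0.4739130435 = 29.73913043
Then, compute burden:
B = k * D / 1000 = 29.73913043 * 120 / 1000
= 3568.695652 / 1000
= 3.5687 m

3.5687 m


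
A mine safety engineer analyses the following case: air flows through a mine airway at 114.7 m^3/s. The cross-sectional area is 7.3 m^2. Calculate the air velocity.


Velocity = flow rate / cross-sectional area
= 114.7 / 7.3
= 15.7123 m/s

15.7123 m/s


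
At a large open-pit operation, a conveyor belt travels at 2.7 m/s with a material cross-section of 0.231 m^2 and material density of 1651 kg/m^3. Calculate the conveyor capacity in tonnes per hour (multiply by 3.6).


3707.0233 t/h

Volumetric flow = speed * area
= 2.7 * 0.231 = 0.6237 m^3/s
Mass flow = volumetric * density
= 0.6237 * 1651 = 1029.7287 kg/s
Convert to t/h: multiply by 3.6
Capacity = 1029.7287 * 3.6
= 3707.0233 t/h


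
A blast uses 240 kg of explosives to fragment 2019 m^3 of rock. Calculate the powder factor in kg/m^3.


0.1189 kg/m^3

Powder factor = explosive mass / rock volume
= 240 / 2019
= 0.1189 kg/m^3


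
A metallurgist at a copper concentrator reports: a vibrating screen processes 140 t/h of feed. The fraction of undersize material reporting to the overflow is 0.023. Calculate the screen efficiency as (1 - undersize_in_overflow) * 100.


97.7%

Screen efficiency = (1 - fraction of undersize in overflow) * 100
= (1 - 0.023) * 100
= 0.977 * 100
= 97.7%


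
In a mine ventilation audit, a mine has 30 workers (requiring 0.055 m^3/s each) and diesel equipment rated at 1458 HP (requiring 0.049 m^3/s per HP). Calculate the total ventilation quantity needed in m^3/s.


Airflow for workers:
Q_people = 30 * 0.055 = 1.65 m^3/s
Airflow for diesel equipment:
Q_diesel = 1458 * 0.049 = 71.442 m^3/s
Total ventilation:
Q_total = 1.65 + 71.442
= 73.092 m^3/s

73.092 m^3/s


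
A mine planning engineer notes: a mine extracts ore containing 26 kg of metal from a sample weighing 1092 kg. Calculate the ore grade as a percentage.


Ore grade = (metal mass / ore mass) * 100
= (26 / 1092) * 100
= 0.02380952381 * 100
= 2.381%

2.381%


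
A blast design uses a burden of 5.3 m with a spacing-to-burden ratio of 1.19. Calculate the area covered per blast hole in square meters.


33.4271 m^2

First, find the spacing:
Spacing = burden * ratio = 5.3 * 1.19
= 6.307 m
Then, calculate the area:
Area = burden * spacing = 5.3 * 6.307
= 33.4271 m^2


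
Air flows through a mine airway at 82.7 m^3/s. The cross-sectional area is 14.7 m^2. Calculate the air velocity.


Velocity = flow rate / cross-sectional area
= 82.7 / 14.7
= 5.6259 m/s

5.6259 m/s


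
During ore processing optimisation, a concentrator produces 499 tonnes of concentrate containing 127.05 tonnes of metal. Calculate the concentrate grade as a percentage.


25.4609%

Grade = (metal in concentrate / concentrate mass) * 100
= (127.05 / 499) * 100
= 0.2546092184 * 100
= 25.4609%


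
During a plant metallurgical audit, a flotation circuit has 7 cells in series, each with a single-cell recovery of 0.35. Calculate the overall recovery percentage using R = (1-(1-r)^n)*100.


Complement of single-cell recovery:
1 - r = 1 - 0.35 = 0.65
Raise to power n:
(1 - r)^7 = 0.65^7 = 0.04902227891
Overall recovery:
R = (1 - 0.04902227891) * 100
= 95.0978%

95.0978%


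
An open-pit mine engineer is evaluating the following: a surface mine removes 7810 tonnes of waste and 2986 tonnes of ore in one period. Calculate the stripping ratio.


2.6155

Stripping ratio = waste tonnage / ore tonnage
= 7810 / 2986
= 2.6155


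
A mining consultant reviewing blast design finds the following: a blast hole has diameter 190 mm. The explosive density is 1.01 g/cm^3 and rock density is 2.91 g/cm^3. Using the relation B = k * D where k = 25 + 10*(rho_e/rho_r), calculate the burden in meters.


First, compute k:
rho_e / rho_r = 1.01 / 2.91 = 0.3470790378
k = 25 + 10 * 0.3470790378 = 28.47079038
Then, compute burden:
B = k * D / 1000 = 28.47079038 * 190 / 1000
= 5409.450172 / 1000
= 5.4095 m

5.4095 m


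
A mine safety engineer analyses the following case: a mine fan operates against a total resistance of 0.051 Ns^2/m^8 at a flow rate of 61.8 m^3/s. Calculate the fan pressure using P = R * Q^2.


194.7812 Pa

Compute Q^2:
Q^2 = 61.8^2 = 3819.24
Compute pressure:
P = R * Q^2 = 0.051 * 3819.24
= 194.7812 Pa


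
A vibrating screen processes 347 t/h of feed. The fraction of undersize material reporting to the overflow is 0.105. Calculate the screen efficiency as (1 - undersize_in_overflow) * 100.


Screen efficiency = (1 - fraction of undersize in overflow) * 100
= (1 - 0.105) * 100
= 0.895 * 100
= 89.5%

89.5%


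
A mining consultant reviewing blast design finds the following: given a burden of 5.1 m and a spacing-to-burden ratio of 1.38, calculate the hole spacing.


Spacing = burden * ratio
= 5.1 * 1.38
= 7.038 m

7.038 m


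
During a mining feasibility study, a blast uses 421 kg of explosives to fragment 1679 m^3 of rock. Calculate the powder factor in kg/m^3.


0.2507 kg/m^3

Powder factor = explosive mass / rock volume
= 421 / 1679
= 0.2507 kg/m^3


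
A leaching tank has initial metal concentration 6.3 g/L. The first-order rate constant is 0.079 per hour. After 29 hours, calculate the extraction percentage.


89.8835%

Compute the exponent:
-k * t = -0.079 * 29 = -2.291
Remaining concentration:
C = 6.3 * exp(-2.291)
= 6.3 * 0.101165246
= 0.6373410499 g/L
Extracted = 6.3 - 0.6373410499 = 5.66265895 g/L
Extraction % = 5.66265895 / 6.3 * 100
= 89.8835%


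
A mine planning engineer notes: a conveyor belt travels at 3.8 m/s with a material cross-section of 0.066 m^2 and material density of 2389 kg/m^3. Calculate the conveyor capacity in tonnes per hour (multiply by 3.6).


Volumetric flow = speed * area
= 3.8 * 0.066 = 0.2508 m^3/s
Mass flow = volumetric * density
= 0.2508 * 2389 = 599.1612 kg/s
Convert to t/h: multiply by 3.6
Capacity = 599.1612 * 3.6
= 2156.9803 t/h

2156.9803 t/h


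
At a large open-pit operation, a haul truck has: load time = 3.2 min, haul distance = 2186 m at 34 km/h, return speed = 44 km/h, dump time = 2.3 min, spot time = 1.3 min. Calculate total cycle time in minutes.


13.6386 min

Convert haul speed to m/min: 34 * 1000/60 = 566.6666667 m/min
Haul time = 2186 / 566.6666667 = 3.857647059 min
Convert return speed to m/min: 44 * 1000/60 = 733.3333333 m/min
Return time = 2186 / 733.3333333 = 2.980909091 min
Total cycle time:
= 3.2 + 3.857647059 + 2.3 + 2.980909091 + 1.3
= 13.6386 min


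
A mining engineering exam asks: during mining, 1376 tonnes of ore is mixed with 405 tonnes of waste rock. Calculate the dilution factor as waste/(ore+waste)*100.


Total material = ore + waste
= 1376 + 405 = 1781 tonnes
Dilution = waste / total * 100
= 405 / 1781 * 100
= 0.2274003369 * 100
= 22.74%

22.74%
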